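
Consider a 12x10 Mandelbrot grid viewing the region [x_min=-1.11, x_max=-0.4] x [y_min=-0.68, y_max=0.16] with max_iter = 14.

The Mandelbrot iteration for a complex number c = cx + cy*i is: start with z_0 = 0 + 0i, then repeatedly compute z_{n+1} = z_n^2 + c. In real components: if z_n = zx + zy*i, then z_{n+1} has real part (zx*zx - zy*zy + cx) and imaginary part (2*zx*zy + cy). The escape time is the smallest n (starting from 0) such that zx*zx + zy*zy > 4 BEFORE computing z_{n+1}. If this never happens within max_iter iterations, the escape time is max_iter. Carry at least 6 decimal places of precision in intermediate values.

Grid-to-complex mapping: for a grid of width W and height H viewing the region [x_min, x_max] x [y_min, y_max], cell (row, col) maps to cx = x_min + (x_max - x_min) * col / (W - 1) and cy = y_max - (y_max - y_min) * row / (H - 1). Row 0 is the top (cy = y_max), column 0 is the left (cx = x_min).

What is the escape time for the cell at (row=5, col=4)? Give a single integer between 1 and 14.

z_0 = 0 + 0i, c = -0.8518 + -0.3067i
Iter 1: z = -0.8518 + -0.3067i, |z|^2 = 0.8196
Iter 2: z = -0.2203 + 0.2158i, |z|^2 = 0.0951
Iter 3: z = -0.8499 + -0.4017i, |z|^2 = 0.8836
Iter 4: z = -0.2909 + 0.3762i, |z|^2 = 0.2261
Iter 5: z = -0.9087 + -0.5255i, |z|^2 = 1.1019
Iter 6: z = -0.3023 + 0.6484i, |z|^2 = 0.5119
Iter 7: z = -1.1809 + -0.6987i, |z|^2 = 1.8827
Iter 8: z = 0.0544 + 1.3436i, |z|^2 = 1.8082
Iter 9: z = -2.6541 + -0.1606i, |z|^2 = 7.0700
Escaped at iteration 9

Answer: 9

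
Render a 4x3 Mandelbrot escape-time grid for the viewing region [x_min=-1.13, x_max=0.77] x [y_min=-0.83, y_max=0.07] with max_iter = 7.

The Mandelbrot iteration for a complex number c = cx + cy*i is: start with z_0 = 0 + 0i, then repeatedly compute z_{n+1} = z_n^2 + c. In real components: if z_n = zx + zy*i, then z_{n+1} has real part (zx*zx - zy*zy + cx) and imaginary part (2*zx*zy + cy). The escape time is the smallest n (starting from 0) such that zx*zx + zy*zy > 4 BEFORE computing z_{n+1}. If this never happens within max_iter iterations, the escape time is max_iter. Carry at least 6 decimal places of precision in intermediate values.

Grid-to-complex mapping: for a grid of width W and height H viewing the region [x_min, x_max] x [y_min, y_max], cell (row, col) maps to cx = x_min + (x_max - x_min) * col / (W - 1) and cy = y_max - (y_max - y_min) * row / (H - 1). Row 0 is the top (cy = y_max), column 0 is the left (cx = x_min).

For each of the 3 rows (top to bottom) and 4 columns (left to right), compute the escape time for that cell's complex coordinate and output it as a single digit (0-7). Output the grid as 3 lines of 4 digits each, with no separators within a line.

Answer: 7773
7773
3552

Derivation:
(row=0, col=0): c = -1.1300 + 0.0700i → escape time 7
(row=0, col=1): c = -0.4967 + 0.0700i → escape time 7
(row=0, col=2): c = 0.1367 + 0.0700i → escape time 7
(row=0, col=3): c = 0.7700 + 0.0700i → escape time 3
(row=1, col=0): c = -1.1300 + -0.3800i → escape time 7
(row=1, col=1): c = -0.4967 + -0.3800i → escape time 7
(row=1, col=2): c = 0.1367 + -0.3800i → escape time 7
(row=1, col=3): c = 0.7700 + -0.3800i → escape time 3
(row=2, col=0): c = -1.1300 + -0.8300i → escape time 3
(row=2, col=1): c = -0.4967 + -0.8300i → escape time 5
(row=2, col=2): c = 0.1367 + -0.8300i → escape time 5
(row=2, col=3): c = 0.7700 + -0.8300i → escape time 2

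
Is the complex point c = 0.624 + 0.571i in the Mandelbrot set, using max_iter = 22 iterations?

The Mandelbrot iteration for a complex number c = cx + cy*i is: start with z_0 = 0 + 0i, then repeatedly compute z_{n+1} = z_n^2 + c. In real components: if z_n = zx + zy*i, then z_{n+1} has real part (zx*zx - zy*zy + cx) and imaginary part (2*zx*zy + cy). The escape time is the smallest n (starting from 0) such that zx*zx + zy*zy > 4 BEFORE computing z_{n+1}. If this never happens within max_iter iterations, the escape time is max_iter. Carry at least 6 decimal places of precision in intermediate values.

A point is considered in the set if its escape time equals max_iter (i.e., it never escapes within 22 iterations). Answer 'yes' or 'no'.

z_0 = 0 + 0i, c = 0.6240 + 0.5710i
Iter 1: z = 0.6240 + 0.5710i, |z|^2 = 0.7154
Iter 2: z = 0.6873 + 1.2836i, |z|^2 = 2.1201
Iter 3: z = -0.5512 + 2.3355i, |z|^2 = 5.7586
Escaped at iteration 3

Answer: no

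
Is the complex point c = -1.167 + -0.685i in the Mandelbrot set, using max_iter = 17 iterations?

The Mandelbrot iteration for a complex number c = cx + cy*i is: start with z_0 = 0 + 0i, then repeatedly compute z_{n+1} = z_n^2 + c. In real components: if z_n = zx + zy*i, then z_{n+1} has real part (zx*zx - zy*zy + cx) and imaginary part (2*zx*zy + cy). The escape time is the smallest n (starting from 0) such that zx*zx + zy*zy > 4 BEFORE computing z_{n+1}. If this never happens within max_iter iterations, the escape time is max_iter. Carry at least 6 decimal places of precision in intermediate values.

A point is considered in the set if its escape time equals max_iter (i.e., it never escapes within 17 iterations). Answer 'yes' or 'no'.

z_0 = 0 + 0i, c = -1.1670 + -0.6850i
Iter 1: z = -1.1670 + -0.6850i, |z|^2 = 1.8311
Iter 2: z = -0.2743 + 0.9138i, |z|^2 = 0.9103
Iter 3: z = -1.9268 + -1.1864i, |z|^2 = 5.1198
Escaped at iteration 3

Answer: no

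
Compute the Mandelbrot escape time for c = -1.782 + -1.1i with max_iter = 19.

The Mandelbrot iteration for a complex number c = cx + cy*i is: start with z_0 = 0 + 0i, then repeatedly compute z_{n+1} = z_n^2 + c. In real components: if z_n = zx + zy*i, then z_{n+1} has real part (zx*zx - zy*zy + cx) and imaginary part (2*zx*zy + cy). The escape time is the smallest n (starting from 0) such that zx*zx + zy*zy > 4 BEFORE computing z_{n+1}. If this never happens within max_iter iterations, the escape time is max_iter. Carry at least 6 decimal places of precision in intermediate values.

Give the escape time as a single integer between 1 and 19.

z_0 = 0 + 0i, c = -1.7820 + -1.1000i
Iter 1: z = -1.7820 + -1.1000i, |z|^2 = 4.3855
Escaped at iteration 1

Answer: 1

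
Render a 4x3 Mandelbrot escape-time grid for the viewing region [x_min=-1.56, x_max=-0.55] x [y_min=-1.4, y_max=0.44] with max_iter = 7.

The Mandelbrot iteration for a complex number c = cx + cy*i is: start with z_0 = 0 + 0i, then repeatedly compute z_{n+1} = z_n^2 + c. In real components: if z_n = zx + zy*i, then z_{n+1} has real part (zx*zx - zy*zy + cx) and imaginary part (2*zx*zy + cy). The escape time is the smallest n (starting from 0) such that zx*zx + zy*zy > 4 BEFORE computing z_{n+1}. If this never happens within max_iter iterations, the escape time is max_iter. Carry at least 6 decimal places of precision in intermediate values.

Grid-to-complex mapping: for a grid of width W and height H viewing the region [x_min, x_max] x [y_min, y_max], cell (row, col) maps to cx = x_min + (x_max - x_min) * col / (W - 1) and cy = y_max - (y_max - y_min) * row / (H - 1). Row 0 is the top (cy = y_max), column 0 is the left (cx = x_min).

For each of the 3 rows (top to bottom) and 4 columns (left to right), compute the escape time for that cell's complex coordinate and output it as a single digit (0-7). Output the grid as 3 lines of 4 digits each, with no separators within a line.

Answer: 3667
3567
1222

Derivation:
(row=0, col=0): c = -1.5600 + 0.4400i → escape time 3
(row=0, col=1): c = -1.2233 + 0.4400i → escape time 6
(row=0, col=2): c = -0.8867 + 0.4400i → escape time 6
(row=0, col=3): c = -0.5500 + 0.4400i → escape time 7
(row=1, col=0): c = -1.5600 + -0.4800i → escape time 3
(row=1, col=1): c = -1.2233 + -0.4800i → escape time 5
(row=1, col=2): c = -0.8867 + -0.4800i → escape time 6
(row=1, col=3): c = -0.5500 + -0.4800i → escape time 7
(row=2, col=0): c = -1.5600 + -1.4000i → escape time 1
(row=2, col=1): c = -1.2233 + -1.4000i → escape time 2
(row=2, col=2): c = -0.8867 + -1.4000i → escape time 2
(row=2, col=3): c = -0.5500 + -1.4000i → escape time 2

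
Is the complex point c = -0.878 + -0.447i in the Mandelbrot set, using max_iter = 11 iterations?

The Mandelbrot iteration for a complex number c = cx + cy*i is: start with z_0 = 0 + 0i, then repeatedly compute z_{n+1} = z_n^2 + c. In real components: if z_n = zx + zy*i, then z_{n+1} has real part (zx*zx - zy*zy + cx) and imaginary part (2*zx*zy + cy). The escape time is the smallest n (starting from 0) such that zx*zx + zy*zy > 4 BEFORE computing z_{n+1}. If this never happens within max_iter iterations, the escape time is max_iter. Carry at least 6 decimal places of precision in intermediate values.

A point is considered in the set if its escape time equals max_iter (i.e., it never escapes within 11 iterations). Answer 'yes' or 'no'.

Answer: no

Derivation:
z_0 = 0 + 0i, c = -0.8780 + -0.4470i
Iter 1: z = -0.8780 + -0.4470i, |z|^2 = 0.9707
Iter 2: z = -0.3069 + 0.3379i, |z|^2 = 0.2084
Iter 3: z = -0.8980 + -0.6544i, |z|^2 = 1.2347
Iter 4: z = -0.4999 + 0.7284i, |z|^2 = 0.7804
Iter 5: z = -1.1586 + -1.1752i, |z|^2 = 2.7235
Iter 6: z = -0.9167 + 2.2763i, |z|^2 = 6.0218
Escaped at iteration 6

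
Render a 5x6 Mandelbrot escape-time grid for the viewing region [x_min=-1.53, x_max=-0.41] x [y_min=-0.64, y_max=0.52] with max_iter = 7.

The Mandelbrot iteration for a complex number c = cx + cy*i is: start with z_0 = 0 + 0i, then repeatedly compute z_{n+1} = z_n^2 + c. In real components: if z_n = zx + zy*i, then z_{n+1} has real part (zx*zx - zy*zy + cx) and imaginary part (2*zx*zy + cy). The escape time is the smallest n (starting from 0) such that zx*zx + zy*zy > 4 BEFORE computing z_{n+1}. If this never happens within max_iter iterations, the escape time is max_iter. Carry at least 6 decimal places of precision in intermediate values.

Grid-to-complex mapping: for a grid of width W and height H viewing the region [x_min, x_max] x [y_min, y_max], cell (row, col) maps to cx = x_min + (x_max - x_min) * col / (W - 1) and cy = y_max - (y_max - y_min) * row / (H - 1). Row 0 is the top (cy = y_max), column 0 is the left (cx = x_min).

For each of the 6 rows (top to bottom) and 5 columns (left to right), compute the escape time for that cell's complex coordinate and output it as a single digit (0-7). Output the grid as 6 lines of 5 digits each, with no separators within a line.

Answer: 34577
57777
77777
57777
47777
33467

Derivation:
(row=0, col=0): c = -1.5300 + 0.5200i → escape time 3
(row=0, col=1): c = -1.2500 + 0.5200i → escape time 4
(row=0, col=2): c = -0.9700 + 0.5200i → escape time 5
(row=0, col=3): c = -0.6900 + 0.5200i → escape time 7
(row=0, col=4): c = -0.4100 + 0.5200i → escape time 7
(row=1, col=0): c = -1.5300 + 0.2880i → escape time 5
(row=1, col=1): c = -1.2500 + 0.2880i → escape time 7
(row=1, col=2): c = -0.9700 + 0.2880i → escape time 7
(row=1, col=3): c = -0.6900 + 0.2880i → escape time 7
(row=1, col=4): c = -0.4100 + 0.2880i → escape time 7
(row=2, col=0): c = -1.5300 + 0.0560i → escape time 7
(row=2, col=1): c = -1.2500 + 0.0560i → escape time 7
(row=2, col=2): c = -0.9700 + 0.0560i → escape time 7
(row=2, col=3): c = -0.6900 + 0.0560i → escape time 7
(row=2, col=4): c = -0.4100 + 0.0560i → escape time 7
(row=3, col=0): c = -1.5300 + -0.1760i → escape time 5
(row=3, col=1): c = -1.2500 + -0.1760i → escape time 7
(row=3, col=2): c = -0.9700 + -0.1760i → escape time 7
(row=3, col=3): c = -0.6900 + -0.1760i → escape time 7
(row=3, col=4): c = -0.4100 + -0.1760i → escape time 7
(row=4, col=0): c = -1.5300 + -0.4080i → escape time 4
(row=4, col=1): c = -1.2500 + -0.4080i → escape time 7
(row=4, col=2): c = -0.9700 + -0.4080i → escape time 7
(row=4, col=3): c = -0.6900 + -0.4080i → escape time 7
(row=4, col=4): c = -0.4100 + -0.4080i → escape time 7
(row=5, col=0): c = -1.5300 + -0.6400i → escape time 3
(row=5, col=1): c = -1.2500 + -0.6400i → escape time 3
(row=5, col=2): c = -0.9700 + -0.6400i → escape time 4
(row=5, col=3): c = -0.6900 + -0.6400i → escape time 6
(row=5, col=4): c = -0.4100 + -0.6400i → escape time 7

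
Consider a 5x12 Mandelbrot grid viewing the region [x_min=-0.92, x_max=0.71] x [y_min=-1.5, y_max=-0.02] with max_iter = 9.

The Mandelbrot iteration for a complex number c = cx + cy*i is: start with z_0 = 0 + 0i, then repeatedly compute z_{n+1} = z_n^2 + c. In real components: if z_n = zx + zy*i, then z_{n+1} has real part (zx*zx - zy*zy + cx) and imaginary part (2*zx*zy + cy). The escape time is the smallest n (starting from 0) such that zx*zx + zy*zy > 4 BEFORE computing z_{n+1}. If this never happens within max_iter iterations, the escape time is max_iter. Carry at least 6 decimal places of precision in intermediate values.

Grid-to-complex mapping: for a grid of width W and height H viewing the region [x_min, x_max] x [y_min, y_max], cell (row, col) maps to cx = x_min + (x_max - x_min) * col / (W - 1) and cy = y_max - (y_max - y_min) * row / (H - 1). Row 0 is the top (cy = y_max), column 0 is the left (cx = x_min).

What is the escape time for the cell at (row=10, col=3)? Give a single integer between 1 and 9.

z_0 = 0 + 0i, c = 0.3025 + -1.3655i
Iter 1: z = 0.3025 + -1.3655i, |z|^2 = 1.9560
Iter 2: z = -1.4705 + -2.1916i, |z|^2 = 6.9652
Escaped at iteration 2

Answer: 2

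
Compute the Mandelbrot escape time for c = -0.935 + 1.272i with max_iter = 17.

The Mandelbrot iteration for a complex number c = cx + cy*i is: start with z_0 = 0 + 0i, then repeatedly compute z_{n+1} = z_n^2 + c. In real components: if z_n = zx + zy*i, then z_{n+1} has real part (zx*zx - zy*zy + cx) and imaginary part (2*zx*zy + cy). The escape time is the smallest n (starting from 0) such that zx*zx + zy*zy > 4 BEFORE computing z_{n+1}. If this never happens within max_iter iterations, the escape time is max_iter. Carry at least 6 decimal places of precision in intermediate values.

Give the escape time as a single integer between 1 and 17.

Answer: 2

Derivation:
z_0 = 0 + 0i, c = -0.9350 + 1.2720i
Iter 1: z = -0.9350 + 1.2720i, |z|^2 = 2.4922
Iter 2: z = -1.6788 + -1.1066i, |z|^2 = 4.0429
Escaped at iteration 2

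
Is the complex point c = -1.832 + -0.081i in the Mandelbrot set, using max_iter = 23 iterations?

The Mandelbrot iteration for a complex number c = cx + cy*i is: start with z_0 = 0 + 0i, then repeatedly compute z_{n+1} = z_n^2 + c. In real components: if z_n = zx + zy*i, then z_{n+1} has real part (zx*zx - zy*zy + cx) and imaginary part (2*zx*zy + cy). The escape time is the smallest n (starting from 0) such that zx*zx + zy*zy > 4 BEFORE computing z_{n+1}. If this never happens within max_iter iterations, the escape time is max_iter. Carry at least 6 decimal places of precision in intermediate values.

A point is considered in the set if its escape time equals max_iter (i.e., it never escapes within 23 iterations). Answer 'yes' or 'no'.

Answer: no

Derivation:
z_0 = 0 + 0i, c = -1.8320 + -0.0810i
Iter 1: z = -1.8320 + -0.0810i, |z|^2 = 3.3628
Iter 2: z = 1.5177 + 0.2158i, |z|^2 = 2.3499
Iter 3: z = 0.4247 + 0.5740i, |z|^2 = 0.5098
Iter 4: z = -1.9810 + 0.4066i, |z|^2 = 4.0898
Escaped at iteration 4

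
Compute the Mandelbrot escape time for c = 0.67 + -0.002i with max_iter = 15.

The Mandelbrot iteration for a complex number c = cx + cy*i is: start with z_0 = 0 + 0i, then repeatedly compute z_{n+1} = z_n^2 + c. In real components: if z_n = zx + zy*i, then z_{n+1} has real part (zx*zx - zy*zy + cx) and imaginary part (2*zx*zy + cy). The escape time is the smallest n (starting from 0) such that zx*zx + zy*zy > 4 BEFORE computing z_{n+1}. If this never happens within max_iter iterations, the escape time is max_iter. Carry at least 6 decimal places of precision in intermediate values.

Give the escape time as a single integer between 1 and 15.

Answer: 4

Derivation:
z_0 = 0 + 0i, c = 0.6700 + -0.0020i
Iter 1: z = 0.6700 + -0.0020i, |z|^2 = 0.4489
Iter 2: z = 1.1189 + -0.0047i, |z|^2 = 1.2520
Iter 3: z = 1.9219 + -0.0125i, |z|^2 = 3.6939
Iter 4: z = 4.3636 + -0.0499i, |z|^2 = 19.0432
Escaped at iteration 4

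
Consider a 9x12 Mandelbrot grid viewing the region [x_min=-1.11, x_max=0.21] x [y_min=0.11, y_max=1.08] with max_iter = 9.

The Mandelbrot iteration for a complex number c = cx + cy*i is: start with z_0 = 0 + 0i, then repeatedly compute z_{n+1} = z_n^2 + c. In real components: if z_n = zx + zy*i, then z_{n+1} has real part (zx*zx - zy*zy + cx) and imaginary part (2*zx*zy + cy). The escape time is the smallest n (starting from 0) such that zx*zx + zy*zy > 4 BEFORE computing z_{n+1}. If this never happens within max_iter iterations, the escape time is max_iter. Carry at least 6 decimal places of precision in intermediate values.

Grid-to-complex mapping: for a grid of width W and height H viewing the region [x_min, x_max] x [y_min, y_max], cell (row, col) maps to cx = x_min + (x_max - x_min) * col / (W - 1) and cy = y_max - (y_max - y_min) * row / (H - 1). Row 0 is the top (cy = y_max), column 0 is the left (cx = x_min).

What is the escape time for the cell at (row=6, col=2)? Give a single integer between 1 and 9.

Answer: 6

Derivation:
z_0 = 0 + 0i, c = -0.7800 + 0.5509i
Iter 1: z = -0.7800 + 0.5509i, |z|^2 = 0.9119
Iter 2: z = -0.4751 + -0.3085i, |z|^2 = 0.3209
Iter 3: z = -0.6495 + 0.8441i, |z|^2 = 1.1342
Iter 4: z = -1.0706 + -0.5454i, |z|^2 = 1.4438
Iter 5: z = 0.0687 + 1.7189i, |z|^2 = 2.9592
Iter 6: z = -3.7297 + 0.7872i, |z|^2 = 14.5307
Escaped at iteration 6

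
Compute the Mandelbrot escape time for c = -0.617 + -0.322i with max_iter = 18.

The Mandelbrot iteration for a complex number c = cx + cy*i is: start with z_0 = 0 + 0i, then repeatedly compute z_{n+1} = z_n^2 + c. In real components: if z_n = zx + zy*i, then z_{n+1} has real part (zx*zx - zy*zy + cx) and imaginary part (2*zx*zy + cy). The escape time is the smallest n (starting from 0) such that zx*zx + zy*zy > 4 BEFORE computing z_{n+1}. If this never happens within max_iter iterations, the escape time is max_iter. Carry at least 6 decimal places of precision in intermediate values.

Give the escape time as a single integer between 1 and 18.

Answer: 18

Derivation:
z_0 = 0 + 0i, c = -0.6170 + -0.3220i
Iter 1: z = -0.6170 + -0.3220i, |z|^2 = 0.4844
Iter 2: z = -0.3400 + 0.0753i, |z|^2 = 0.1213
Iter 3: z = -0.5071 + -0.3732i, |z|^2 = 0.3964
Iter 4: z = -0.4992 + 0.0565i, |z|^2 = 0.2524
Iter 5: z = -0.3710 + -0.3784i, |z|^2 = 0.2809
Iter 6: z = -0.6226 + -0.0412i, |z|^2 = 0.3893
Iter 7: z = -0.2311 + -0.2707i, |z|^2 = 0.1267
Iter 8: z = -0.6369 + -0.1969i, |z|^2 = 0.4444
Iter 9: z = -0.2502 + -0.0712i, |z|^2 = 0.0677
Iter 10: z = -0.5595 + -0.2864i, |z|^2 = 0.3950
Iter 11: z = -0.3860 + -0.0016i, |z|^2 = 0.1490
Iter 12: z = -0.4680 + -0.3208i, |z|^2 = 0.3220
Iter 13: z = -0.5008 + -0.0217i, |z|^2 = 0.2513
Iter 14: z = -0.3666 + -0.3002i, |z|^2 = 0.2246
Iter 15: z = -0.5727 + -0.1018i, |z|^2 = 0.3384
Iter 16: z = -0.2994 + -0.2053i, |z|^2 = 0.1318
Iter 17: z = -0.5696 + -0.1991i, |z|^2 = 0.3640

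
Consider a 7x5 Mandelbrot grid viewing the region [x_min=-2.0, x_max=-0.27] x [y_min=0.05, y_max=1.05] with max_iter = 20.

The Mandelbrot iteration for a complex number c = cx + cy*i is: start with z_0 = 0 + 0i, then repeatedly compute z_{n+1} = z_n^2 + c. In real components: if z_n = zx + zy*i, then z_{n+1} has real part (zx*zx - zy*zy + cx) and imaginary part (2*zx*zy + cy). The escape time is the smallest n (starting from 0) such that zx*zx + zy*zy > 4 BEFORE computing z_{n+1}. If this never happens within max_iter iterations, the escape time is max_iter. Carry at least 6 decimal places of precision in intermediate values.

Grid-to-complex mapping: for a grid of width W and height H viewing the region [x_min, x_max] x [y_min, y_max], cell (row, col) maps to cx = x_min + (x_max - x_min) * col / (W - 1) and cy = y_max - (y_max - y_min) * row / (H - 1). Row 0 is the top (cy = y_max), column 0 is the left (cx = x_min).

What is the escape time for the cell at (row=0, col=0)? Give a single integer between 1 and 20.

z_0 = 0 + 0i, c = -2.0000 + 1.0500i
Iter 1: z = -2.0000 + 1.0500i, |z|^2 = 5.1025
Escaped at iteration 1

Answer: 1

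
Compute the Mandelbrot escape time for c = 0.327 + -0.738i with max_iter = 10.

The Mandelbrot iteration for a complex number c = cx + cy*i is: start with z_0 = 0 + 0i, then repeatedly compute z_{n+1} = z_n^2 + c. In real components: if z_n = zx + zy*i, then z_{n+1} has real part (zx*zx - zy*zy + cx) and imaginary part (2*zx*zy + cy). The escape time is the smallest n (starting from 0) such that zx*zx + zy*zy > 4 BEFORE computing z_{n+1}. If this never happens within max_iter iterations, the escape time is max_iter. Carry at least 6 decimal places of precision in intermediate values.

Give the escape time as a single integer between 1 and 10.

Answer: 5

Derivation:
z_0 = 0 + 0i, c = 0.3270 + -0.7380i
Iter 1: z = 0.3270 + -0.7380i, |z|^2 = 0.6516
Iter 2: z = -0.1107 + -1.2207i, |z|^2 = 1.5022
Iter 3: z = -1.1507 + -0.4677i, |z|^2 = 1.5429
Iter 4: z = 1.4324 + 0.3384i, |z|^2 = 2.1664
Iter 5: z = 2.2643 + 0.2315i, |z|^2 = 5.1808
Escaped at iteration 5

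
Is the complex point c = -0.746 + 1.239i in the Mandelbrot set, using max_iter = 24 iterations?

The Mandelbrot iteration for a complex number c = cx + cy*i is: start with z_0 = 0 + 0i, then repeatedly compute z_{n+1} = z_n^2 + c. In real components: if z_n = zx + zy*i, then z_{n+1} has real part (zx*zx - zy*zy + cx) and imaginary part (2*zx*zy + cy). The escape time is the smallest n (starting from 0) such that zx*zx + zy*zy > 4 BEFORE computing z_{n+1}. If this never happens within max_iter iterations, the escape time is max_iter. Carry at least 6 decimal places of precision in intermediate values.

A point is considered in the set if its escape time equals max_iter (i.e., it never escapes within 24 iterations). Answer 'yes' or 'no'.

Answer: no

Derivation:
z_0 = 0 + 0i, c = -0.7460 + 1.2390i
Iter 1: z = -0.7460 + 1.2390i, |z|^2 = 2.0916
Iter 2: z = -1.7246 + -0.6096i, |z|^2 = 3.3459
Iter 3: z = 1.8567 + 3.3416i, |z|^2 = 14.6135
Escaped at iteration 3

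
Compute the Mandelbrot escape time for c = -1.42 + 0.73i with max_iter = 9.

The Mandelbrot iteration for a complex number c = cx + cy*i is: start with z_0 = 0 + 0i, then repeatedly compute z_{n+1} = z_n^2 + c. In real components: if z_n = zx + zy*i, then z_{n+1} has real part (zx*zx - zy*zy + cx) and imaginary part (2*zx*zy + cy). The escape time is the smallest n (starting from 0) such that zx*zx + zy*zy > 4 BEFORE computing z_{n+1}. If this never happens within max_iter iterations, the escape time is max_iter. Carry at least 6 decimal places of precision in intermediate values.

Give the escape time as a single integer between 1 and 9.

z_0 = 0 + 0i, c = -1.4200 + 0.7300i
Iter 1: z = -1.4200 + 0.7300i, |z|^2 = 2.5493
Iter 2: z = 0.0635 + -1.3432i, |z|^2 = 1.8082
Iter 3: z = -3.2202 + 0.5594i, |z|^2 = 10.6823
Escaped at iteration 3

Answer: 3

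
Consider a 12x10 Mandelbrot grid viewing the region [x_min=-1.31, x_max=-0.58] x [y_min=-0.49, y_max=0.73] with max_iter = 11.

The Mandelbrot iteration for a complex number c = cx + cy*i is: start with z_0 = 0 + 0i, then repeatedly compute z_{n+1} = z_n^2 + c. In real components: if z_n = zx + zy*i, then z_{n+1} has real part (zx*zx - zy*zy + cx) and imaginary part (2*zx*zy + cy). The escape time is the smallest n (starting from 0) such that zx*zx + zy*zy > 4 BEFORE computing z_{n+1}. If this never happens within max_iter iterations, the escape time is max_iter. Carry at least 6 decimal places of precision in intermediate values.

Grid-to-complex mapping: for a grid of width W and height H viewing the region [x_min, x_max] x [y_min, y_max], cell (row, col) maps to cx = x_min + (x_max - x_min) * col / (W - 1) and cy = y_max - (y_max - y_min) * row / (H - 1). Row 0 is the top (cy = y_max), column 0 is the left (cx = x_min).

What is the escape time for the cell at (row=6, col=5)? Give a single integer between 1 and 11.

z_0 = 0 + 0i, c = -0.9782 + -0.0833i
Iter 1: z = -0.9782 + -0.0833i, |z|^2 = 0.9638
Iter 2: z = -0.0283 + 0.0797i, |z|^2 = 0.0072
Iter 3: z = -0.9837 + -0.0878i, |z|^2 = 0.9754
Iter 4: z = -0.0182 + 0.0895i, |z|^2 = 0.0083
Iter 5: z = -0.9859 + -0.0866i, |z|^2 = 0.9794
Iter 6: z = -0.0138 + 0.0874i, |z|^2 = 0.0078
Iter 7: z = -0.9856 + -0.0857i, |z|^2 = 0.9788
Iter 8: z = -0.0141 + 0.0857i, |z|^2 = 0.0075
Iter 9: z = -0.9853 + -0.0857i, |z|^2 = 0.9782
Iter 10: z = -0.0147 + 0.0856i, |z|^2 = 0.0075

Answer: 11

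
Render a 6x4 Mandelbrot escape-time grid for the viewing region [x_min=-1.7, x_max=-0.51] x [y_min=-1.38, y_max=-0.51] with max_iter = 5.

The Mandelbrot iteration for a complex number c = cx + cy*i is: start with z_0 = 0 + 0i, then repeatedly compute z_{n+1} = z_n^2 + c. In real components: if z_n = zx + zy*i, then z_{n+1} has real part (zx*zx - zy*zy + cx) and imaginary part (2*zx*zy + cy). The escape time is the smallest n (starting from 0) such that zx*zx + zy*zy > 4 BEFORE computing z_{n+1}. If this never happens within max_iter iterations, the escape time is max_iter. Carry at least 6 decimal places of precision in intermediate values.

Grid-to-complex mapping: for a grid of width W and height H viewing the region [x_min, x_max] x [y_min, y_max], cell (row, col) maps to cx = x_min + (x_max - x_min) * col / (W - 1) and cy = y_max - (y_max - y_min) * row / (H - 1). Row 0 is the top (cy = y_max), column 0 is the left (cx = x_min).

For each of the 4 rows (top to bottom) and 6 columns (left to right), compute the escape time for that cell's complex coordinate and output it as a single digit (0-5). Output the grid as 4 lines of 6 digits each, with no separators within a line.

Answer: 334555
333345
123334
112222

Derivation:
(row=0, col=0): c = -1.7000 + -0.5100i → escape time 3
(row=0, col=1): c = -1.4620 + -0.5100i → escape time 3
(row=0, col=2): c = -1.2240 + -0.5100i → escape time 4
(row=0, col=3): c = -0.9860 + -0.5100i → escape time 5
(row=0, col=4): c = -0.7480 + -0.5100i → escape time 5
(row=0, col=5): c = -0.5100 + -0.5100i → escape time 5
(row=1, col=0): c = -1.7000 + -0.8000i → escape time 3
(row=1, col=1): c = -1.4620 + -0.8000i → escape time 3
(row=1, col=2): c = -1.2240 + -0.8000i → escape time 3
(row=1, col=3): c = -0.9860 + -0.8000i → escape time 3
(row=1, col=4): c = -0.7480 + -0.8000i → escape time 4
(row=1, col=5): c = -0.5100 + -0.8000i → escape time 5
(row=2, col=0): c = -1.7000 + -1.0900i → escape time 1
(row=2, col=1): c = -1.4620 + -1.0900i → escape time 2
(row=2, col=2): c = -1.2240 + -1.0900i → escape time 3
(row=2, col=3): c = -0.9860 + -1.0900i → escape time 3
(row=2, col=4): c = -0.7480 + -1.0900i → escape time 3
(row=2, col=5): c = -0.5100 + -1.0900i → escape time 4
(row=3, col=0): c = -1.7000 + -1.3800i → escape time 1
(row=3, col=1): c = -1.4620 + -1.3800i → escape time 1
(row=3, col=2): c = -1.2240 + -1.3800i → escape time 2
(row=3, col=3): c = -0.9860 + -1.3800i → escape time 2
(row=3, col=4): c = -0.7480 + -1.3800i → escape time 2
(row=3, col=5): c = -0.5100 + -1.3800i → escape time 2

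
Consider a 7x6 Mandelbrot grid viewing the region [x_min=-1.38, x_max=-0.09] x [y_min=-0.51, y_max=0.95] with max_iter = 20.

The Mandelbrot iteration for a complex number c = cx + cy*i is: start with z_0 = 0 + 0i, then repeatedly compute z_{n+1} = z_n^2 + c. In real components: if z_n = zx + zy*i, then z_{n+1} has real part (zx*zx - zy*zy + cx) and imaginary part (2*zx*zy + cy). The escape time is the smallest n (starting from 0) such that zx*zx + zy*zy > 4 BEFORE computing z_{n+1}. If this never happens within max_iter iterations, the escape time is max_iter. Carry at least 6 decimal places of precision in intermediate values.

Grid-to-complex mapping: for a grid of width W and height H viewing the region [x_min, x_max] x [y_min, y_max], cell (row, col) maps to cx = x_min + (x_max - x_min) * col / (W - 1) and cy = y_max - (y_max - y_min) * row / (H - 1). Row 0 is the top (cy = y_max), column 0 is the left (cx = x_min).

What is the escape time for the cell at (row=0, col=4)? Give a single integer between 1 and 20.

Answer: 4

Derivation:
z_0 = 0 + 0i, c = -0.5200 + 0.9500i
Iter 1: z = -0.5200 + 0.9500i, |z|^2 = 1.1729
Iter 2: z = -1.1521 + -0.0380i, |z|^2 = 1.3288
Iter 3: z = 0.8059 + 1.0376i, |z|^2 = 1.7260
Iter 4: z = -0.9471 + 2.6223i, |z|^2 = 7.7735
Escaped at iteration 4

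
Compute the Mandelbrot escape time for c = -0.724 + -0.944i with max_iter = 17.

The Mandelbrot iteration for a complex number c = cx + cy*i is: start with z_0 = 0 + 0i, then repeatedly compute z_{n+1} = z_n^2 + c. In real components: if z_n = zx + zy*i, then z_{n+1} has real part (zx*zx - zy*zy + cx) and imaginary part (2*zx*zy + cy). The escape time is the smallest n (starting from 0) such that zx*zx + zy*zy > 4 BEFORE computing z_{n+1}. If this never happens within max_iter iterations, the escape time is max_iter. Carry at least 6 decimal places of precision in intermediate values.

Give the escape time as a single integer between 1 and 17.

Answer: 4

Derivation:
z_0 = 0 + 0i, c = -0.7240 + -0.9440i
Iter 1: z = -0.7240 + -0.9440i, |z|^2 = 1.4153
Iter 2: z = -1.0910 + 0.4229i, |z|^2 = 1.3690
Iter 3: z = 0.2873 + -1.8668i, |z|^2 = 3.5674
Iter 4: z = -4.1262 + -2.0168i, |z|^2 = 21.0932
Escaped at iteration 4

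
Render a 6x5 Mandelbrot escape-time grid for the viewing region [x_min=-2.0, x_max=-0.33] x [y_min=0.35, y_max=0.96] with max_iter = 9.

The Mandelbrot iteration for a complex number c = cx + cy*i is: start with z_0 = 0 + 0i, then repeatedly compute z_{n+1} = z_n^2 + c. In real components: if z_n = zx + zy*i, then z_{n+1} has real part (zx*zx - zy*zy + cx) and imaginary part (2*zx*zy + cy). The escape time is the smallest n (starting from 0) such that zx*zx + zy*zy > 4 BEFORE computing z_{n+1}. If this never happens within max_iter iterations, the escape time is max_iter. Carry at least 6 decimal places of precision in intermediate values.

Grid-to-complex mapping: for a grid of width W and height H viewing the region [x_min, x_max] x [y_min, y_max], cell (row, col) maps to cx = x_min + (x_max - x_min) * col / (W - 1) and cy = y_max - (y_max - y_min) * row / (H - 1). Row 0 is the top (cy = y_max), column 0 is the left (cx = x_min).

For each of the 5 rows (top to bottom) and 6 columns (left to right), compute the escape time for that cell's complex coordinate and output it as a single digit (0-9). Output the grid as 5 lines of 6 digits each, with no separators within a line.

(row=0, col=0): c = -2.0000 + 0.9600i → escape time 1
(row=0, col=1): c = -1.6660 + 0.9600i → escape time 2
(row=0, col=2): c = -1.3320 + 0.9600i → escape time 3
(row=0, col=3): c = -0.9980 + 0.9600i → escape time 3
(row=0, col=4): c = -0.6640 + 0.9600i → escape time 4
(row=0, col=5): c = -0.3300 + 0.9600i → escape time 5
(row=1, col=0): c = -2.0000 + 0.8075i → escape time 1
(row=1, col=1): c = -1.6660 + 0.8075i → escape time 3
(row=1, col=2): c = -1.3320 + 0.8075i → escape time 3
(row=1, col=3): c = -0.9980 + 0.8075i → escape time 3
(row=1, col=4): c = -0.6640 + 0.8075i → escape time 4
(row=1, col=5): c = -0.3300 + 0.8075i → escape time 7
(row=2, col=0): c = -2.0000 + 0.6550i → escape time 1
(row=2, col=1): c = -1.6660 + 0.6550i → escape time 3
(row=2, col=2): c = -1.3320 + 0.6550i → escape time 3
(row=2, col=3): c = -0.9980 + 0.6550i → escape time 4
(row=2, col=4): c = -0.6640 + 0.6550i → escape time 6
(row=2, col=5): c = -0.3300 + 0.6550i → escape time 9
(row=3, col=0): c = -2.0000 + 0.5025i → escape time 1
(row=3, col=1): c = -1.6660 + 0.5025i → escape time 3
(row=3, col=2): c = -1.3320 + 0.5025i → escape time 3
(row=3, col=3): c = -0.9980 + 0.5025i → escape time 5
(row=3, col=4): c = -0.6640 + 0.5025i → escape time 9
(row=3, col=5): c = -0.3300 + 0.5025i → escape time 9
(row=4, col=0): c = -2.0000 + 0.3500i → escape time 1
(row=4, col=1): c = -1.6660 + 0.3500i → escape time 4
(row=4, col=2): c = -1.3320 + 0.3500i → escape time 6
(row=4, col=3): c = -0.9980 + 0.3500i → escape time 9
(row=4, col=4): c = -0.6640 + 0.3500i → escape time 9
(row=4, col=5): c = -0.3300 + 0.3500i → escape time 9

Answer: 123345
133347
133469
133599
146999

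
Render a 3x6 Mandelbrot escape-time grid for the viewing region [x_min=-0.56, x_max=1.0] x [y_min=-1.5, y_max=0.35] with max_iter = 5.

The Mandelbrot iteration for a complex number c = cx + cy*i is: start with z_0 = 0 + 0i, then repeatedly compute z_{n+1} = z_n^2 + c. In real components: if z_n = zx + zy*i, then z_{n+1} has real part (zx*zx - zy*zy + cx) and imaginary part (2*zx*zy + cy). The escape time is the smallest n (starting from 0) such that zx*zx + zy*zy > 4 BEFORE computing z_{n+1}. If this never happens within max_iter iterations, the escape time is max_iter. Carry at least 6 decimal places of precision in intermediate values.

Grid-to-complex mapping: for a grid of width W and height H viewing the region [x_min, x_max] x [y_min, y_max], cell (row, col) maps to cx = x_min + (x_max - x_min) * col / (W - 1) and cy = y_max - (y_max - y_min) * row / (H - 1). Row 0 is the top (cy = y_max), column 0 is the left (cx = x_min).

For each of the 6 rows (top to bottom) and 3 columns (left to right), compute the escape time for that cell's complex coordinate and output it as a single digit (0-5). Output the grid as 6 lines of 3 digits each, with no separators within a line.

(row=0, col=0): c = -0.5600 + 0.3500i → escape time 5
(row=0, col=1): c = 0.2200 + 0.3500i → escape time 5
(row=0, col=2): c = 1.0000 + 0.3500i → escape time 2
(row=1, col=0): c = -0.5600 + -0.0200i → escape time 5
(row=1, col=1): c = 0.2200 + -0.0200i → escape time 5
(row=1, col=2): c = 1.0000 + -0.0200i → escape time 2
(row=2, col=0): c = -0.5600 + -0.3900i → escape time 5
(row=2, col=1): c = 0.2200 + -0.3900i → escape time 5
(row=2, col=2): c = 1.0000 + -0.3900i → escape time 2
(row=3, col=0): c = -0.5600 + -0.7600i → escape time 5
(row=3, col=1): c = 0.2200 + -0.7600i → escape time 5
(row=3, col=2): c = 1.0000 + -0.7600i → escape time 2
(row=4, col=0): c = -0.5600 + -1.1300i → escape time 3
(row=4, col=1): c = 0.2200 + -1.1300i → escape time 3
(row=4, col=2): c = 1.0000 + -1.1300i → escape time 2
(row=5, col=0): c = -0.5600 + -1.5000i → escape time 2
(row=5, col=1): c = 0.2200 + -1.5000i → escape time 2
(row=5, col=2): c = 1.0000 + -1.5000i → escape time 2

Answer: 552
552
552
552
332
222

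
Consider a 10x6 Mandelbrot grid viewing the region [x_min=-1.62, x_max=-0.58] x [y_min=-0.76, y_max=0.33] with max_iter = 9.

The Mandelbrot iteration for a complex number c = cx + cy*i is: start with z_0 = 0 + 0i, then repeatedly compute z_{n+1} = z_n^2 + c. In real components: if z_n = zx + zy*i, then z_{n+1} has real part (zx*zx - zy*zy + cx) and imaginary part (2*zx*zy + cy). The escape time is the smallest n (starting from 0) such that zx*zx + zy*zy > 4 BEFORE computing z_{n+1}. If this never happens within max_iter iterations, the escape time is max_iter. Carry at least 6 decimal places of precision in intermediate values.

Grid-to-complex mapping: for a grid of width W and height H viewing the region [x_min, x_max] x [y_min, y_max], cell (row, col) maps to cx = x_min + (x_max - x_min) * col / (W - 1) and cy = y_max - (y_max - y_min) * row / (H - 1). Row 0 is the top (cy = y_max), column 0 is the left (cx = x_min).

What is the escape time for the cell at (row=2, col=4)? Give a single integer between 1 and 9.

Answer: 9

Derivation:
z_0 = 0 + 0i, c = -1.1578 + -0.1060i
Iter 1: z = -1.1578 + -0.1060i, |z|^2 = 1.3517
Iter 2: z = 0.1714 + 0.1394i, |z|^2 = 0.0488
Iter 3: z = -1.1478 + -0.0582i, |z|^2 = 1.3209
Iter 4: z = 0.1564 + 0.0276i, |z|^2 = 0.0252
Iter 5: z = -1.1341 + -0.0974i, |z|^2 = 1.2956
Iter 6: z = 0.1189 + 0.1149i, |z|^2 = 0.0273
Iter 7: z = -1.1568 + -0.0787i, |z|^2 = 1.3445
Iter 8: z = 0.1743 + 0.0761i, |z|^2 = 0.0362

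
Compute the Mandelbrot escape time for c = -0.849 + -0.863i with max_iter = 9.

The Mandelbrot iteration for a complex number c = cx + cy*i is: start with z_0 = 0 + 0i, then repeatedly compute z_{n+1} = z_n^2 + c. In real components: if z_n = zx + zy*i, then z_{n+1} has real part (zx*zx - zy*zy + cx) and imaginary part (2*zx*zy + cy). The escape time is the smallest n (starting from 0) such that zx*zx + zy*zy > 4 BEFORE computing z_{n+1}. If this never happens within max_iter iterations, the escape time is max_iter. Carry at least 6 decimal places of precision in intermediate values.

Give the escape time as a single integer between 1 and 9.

z_0 = 0 + 0i, c = -0.8490 + -0.8630i
Iter 1: z = -0.8490 + -0.8630i, |z|^2 = 1.4656
Iter 2: z = -0.8730 + 0.6024i, |z|^2 = 1.1249
Iter 3: z = -0.4498 + -1.9147i, |z|^2 = 3.8684
Iter 4: z = -4.3128 + 0.8594i, |z|^2 = 19.3388
Escaped at iteration 4

Answer: 4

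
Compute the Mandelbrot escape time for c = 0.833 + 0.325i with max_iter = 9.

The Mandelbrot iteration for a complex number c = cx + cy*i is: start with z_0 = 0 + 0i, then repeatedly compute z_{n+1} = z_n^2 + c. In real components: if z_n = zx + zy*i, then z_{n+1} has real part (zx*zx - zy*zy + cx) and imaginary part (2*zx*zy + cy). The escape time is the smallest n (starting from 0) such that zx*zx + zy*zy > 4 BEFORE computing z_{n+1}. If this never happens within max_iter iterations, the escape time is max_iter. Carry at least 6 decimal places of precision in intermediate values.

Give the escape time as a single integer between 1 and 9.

z_0 = 0 + 0i, c = 0.8330 + 0.3250i
Iter 1: z = 0.8330 + 0.3250i, |z|^2 = 0.7995
Iter 2: z = 1.4213 + 0.8664i, |z|^2 = 2.7707
Iter 3: z = 2.1023 + 2.7879i, |z|^2 = 12.1919
Escaped at iteration 3

Answer: 3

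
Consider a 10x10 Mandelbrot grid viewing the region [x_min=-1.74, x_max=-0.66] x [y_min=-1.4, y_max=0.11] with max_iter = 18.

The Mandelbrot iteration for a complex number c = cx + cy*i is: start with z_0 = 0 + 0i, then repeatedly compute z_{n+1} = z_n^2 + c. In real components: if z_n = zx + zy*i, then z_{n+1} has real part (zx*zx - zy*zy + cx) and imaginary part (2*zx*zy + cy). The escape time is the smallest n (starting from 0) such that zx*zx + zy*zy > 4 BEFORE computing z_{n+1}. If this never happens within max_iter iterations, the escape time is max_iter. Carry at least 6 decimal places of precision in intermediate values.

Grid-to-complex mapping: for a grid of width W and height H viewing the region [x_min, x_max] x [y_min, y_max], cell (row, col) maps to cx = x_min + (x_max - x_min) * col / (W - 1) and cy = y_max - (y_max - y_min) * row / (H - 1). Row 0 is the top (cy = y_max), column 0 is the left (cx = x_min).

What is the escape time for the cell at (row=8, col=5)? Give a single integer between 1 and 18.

z_0 = 0 + 0i, c = -1.1400 + -1.2322i
Iter 1: z = -1.1400 + -1.2322i, |z|^2 = 2.8180
Iter 2: z = -1.3588 + 1.5772i, |z|^2 = 4.3340
Escaped at iteration 2

Answer: 2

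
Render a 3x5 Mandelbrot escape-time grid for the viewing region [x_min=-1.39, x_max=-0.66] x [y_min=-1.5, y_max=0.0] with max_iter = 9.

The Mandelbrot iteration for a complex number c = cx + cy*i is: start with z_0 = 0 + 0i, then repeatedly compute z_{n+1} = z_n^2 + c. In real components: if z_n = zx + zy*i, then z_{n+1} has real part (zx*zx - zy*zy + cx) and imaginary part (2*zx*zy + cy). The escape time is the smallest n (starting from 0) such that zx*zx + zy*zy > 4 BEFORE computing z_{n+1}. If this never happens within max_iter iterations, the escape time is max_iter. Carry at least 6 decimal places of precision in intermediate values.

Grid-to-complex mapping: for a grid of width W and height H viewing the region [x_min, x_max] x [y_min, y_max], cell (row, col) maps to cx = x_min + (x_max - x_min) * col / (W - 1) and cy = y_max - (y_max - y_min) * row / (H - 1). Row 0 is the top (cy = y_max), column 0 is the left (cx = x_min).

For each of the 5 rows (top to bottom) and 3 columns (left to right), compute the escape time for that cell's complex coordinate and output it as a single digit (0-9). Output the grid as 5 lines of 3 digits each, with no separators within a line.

Answer: 999
599
335
233
122

Derivation:
(row=0, col=0): c = -1.3900 + 0.0000i → escape time 9
(row=0, col=1): c = -1.0250 + 0.0000i → escape time 9
(row=0, col=2): c = -0.6600 + 0.0000i → escape time 9
(row=1, col=0): c = -1.3900 + -0.3750i → escape time 5
(row=1, col=1): c = -1.0250 + -0.3750i → escape time 9
(row=1, col=2): c = -0.6600 + -0.3750i → escape time 9
(row=2, col=0): c = -1.3900 + -0.7500i → escape time 3
(row=2, col=1): c = -1.0250 + -0.7500i → escape time 3
(row=2, col=2): c = -0.6600 + -0.7500i → escape time 5
(row=3, col=0): c = -1.3900 + -1.1250i → escape time 2
(row=3, col=1): c = -1.0250 + -1.1250i → escape time 3
(row=3, col=2): c = -0.6600 + -1.1250i → escape time 3
(row=4, col=0): c = -1.3900 + -1.5000i → escape time 1
(row=4, col=1): c = -1.0250 + -1.5000i → escape time 2
(row=4, col=2): c = -0.6600 + -1.5000i → escape time 2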